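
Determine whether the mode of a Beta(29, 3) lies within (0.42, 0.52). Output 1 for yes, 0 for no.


First find the mode: (a-1)/(a+b-2) = 0.9333
Is 0.9333 in (0.42, 0.52)? 0

0


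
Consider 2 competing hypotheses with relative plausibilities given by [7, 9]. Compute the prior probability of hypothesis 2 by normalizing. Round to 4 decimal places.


Sum of weights = 7 + 9 = 16
Normalized prior for H2 = 9 / 16
= 0.5625

0.5625


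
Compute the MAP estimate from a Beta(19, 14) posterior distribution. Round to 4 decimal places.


MAP = mode of Beta distribution
= (alpha - 1)/(alpha + beta - 2)
= (19-1)/(19+14-2)
= 18/31 = 0.5806

0.5806


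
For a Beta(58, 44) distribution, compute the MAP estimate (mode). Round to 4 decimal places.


MAP = mode = (a-1)/(a+b-2)
= (58-1)/(58+44-2)
= 57/100 = 0.57

0.57


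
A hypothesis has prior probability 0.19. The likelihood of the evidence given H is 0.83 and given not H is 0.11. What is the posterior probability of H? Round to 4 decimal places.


Using Bayes' theorem:
P(E) = 0.19 * 0.83 + 0.81 * 0.11
P(E) = 0.2468
P(H|E) = (0.19 * 0.83) / 0.2468 = 0.639

0.639


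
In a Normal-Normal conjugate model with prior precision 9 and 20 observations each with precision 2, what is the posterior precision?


Posterior precision = prior precision + n * observation precision
= 9 + 20 * 2
= 9 + 40 = 49

49


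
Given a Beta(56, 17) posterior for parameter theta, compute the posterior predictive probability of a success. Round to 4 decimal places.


For a Beta-Bernoulli model, the predictive probability is the mean:
P(success) = 56/(56+17) = 56/73 = 0.7671

0.7671


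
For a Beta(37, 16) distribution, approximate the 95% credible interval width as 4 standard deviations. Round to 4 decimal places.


Variance of Beta(a,b) = ab / ((a+b)^2 * (a+b+1))
= 37*16 / ((53)^2 * 54)
= 0.0039
SD = sqrt(0.0039) = 0.0625
Width = 4 * SD = 0.2499

0.2499


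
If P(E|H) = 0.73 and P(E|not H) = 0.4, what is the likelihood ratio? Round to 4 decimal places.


Likelihood ratio = P(E|H) / P(E|not H)
= 0.73 / 0.4
= 1.825

1.825


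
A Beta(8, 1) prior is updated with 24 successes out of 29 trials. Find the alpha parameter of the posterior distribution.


In the Beta-Binomial conjugate update:
alpha_post = alpha_prior + successes
= 8 + 24
= 32

32


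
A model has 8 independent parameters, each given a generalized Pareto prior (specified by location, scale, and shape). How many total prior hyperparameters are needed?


Each generalized Pareto prior needs 3 hyperparameters (location, scale, and shape).
Total = 3 * 8 = 24

24


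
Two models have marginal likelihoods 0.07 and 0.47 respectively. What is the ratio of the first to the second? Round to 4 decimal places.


Evidence ratio = 0.07 / 0.47
= 0.1489

0.1489


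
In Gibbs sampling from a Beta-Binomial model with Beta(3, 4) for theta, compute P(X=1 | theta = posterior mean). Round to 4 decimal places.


Posterior mean = alpha/(alpha+beta) = 3/7 = 0.4286
P(X=1|theta=mean) = theta = 0.4286

0.4286


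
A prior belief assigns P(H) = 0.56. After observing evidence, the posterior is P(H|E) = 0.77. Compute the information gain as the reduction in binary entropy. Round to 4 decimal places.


H(prior) = -0.56*log2(0.56) - 0.44*log2(0.44)
= 0.9896
H(post) = -0.77*log2(0.77) - 0.23*log2(0.23)
= 0.778
IG = 0.9896 - 0.778 = 0.2116

0.2116


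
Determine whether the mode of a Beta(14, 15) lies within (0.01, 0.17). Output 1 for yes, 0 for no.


First find the mode: (a-1)/(a+b-2) = 0.4815
Is 0.4815 in (0.01, 0.17)? 0

0


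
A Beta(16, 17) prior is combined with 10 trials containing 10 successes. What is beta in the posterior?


In conjugate updating:
beta_posterior = beta_prior + (n - k)
= 17 + (10 - 10)
= 17 + 0 = 17

17


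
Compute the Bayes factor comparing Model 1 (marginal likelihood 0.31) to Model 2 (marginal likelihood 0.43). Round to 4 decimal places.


BF12 = marginal likelihood of M1 / marginal likelihood of M2
= 0.31/0.43
= 0.7209

0.7209


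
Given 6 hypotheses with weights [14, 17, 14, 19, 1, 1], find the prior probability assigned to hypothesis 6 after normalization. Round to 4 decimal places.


To normalize, divide each weight by the sum of all weights.
Sum = 66
Prior(H6) = 1/66 = 0.0152

0.0152


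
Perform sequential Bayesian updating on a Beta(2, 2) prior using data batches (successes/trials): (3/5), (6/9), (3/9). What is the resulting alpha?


Accumulate successes: 12
Posterior alpha = prior alpha + sum of successes
= 2 + 12 = 14

14


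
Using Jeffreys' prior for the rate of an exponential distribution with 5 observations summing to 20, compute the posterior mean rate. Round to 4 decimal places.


Jeffreys' prior leads to posterior Gamma(5, 20).
Mean = 5/20 = 0.25

0.25


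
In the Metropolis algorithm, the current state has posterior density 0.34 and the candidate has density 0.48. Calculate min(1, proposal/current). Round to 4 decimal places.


Ratio = 0.48/0.34 = 1.4118
Acceptance probability = min(1, 1.4118)
= 1.0

1.0


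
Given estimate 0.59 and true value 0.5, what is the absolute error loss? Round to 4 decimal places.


Absolute error = |estimate - true|
= |0.09| = 0.09

0.09


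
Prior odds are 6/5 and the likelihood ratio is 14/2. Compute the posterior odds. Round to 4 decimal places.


Posterior odds = prior odds * likelihood ratio
= (6/5) * (14/2)
= 84 / 10
= 8.4

8.4


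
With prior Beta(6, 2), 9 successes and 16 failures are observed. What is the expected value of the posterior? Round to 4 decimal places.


Posterior = Beta(15, 18)
E[theta] = alpha/(alpha+beta)
= 15/33 = 0.4545

0.4545


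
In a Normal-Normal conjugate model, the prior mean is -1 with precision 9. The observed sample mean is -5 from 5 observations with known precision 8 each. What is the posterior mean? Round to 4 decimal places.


Posterior precision = tau0 + n*tau = 9 + 5*8 = 49
Posterior mean = (tau0*mu0 + n*tau*xbar) / posterior_precision
= (9*-1 + 5*8*-5) / 49
= -209 / 49 = -4.2653

-4.2653


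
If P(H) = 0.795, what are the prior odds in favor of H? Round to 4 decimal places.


Prior odds = P(H) / (1 - P(H))
= 0.795 / 0.205
= 3.878

3.878


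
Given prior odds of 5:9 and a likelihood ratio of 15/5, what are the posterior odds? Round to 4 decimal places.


Posterior odds = prior odds * LR
Prior odds = 5/9 = 0.5556
LR = 15/5 = 3.0
Posterior odds = 0.5556 * 3.0 = 1.6667

1.6667


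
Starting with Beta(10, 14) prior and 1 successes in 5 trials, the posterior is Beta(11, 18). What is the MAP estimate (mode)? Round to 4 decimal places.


The mode of Beta(a, b) when a > 1 and b > 1 is (a-1)/(a+b-2)
= (11 - 1) / (11 + 18 - 2)
= 10 / 27
= 0.3704

0.3704


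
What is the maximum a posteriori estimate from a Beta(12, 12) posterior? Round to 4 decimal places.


The MAP estimate equals the mode of the distribution.
Mode of Beta(a,b) = (a-1)/(a+b-2)
= 11/22
= 0.5

0.5


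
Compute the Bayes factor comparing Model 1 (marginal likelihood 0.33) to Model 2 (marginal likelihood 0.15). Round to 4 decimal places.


BF12 = marginal likelihood of M1 / marginal likelihood of M2
= 0.33/0.15
= 2.2

2.2


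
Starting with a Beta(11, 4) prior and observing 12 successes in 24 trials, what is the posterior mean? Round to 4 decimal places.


Posterior parameters: alpha = 11 + 12 = 23
beta = 4 + 12 = 16
Posterior mean = alpha / (alpha + beta) = 23 / 39
= 0.5897

0.5897


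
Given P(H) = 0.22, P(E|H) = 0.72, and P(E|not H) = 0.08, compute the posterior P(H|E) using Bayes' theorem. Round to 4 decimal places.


By Bayes' theorem: P(H|E) = P(E|H)*P(H) / P(E)
P(E) = P(E|H)*P(H) + P(E|not H)*P(not H)
P(E) = 0.72*0.22 + 0.08*0.78 = 0.2208
P(H|E) = 0.72*0.22 / 0.2208 = 0.7174

0.7174


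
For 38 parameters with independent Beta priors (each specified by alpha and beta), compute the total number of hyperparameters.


A Beta prior has 2 hyperparameters per parameter.
Total = 38 * 2 = 76

76


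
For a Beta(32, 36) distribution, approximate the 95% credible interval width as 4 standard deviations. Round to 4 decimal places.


Variance of Beta(a,b) = ab / ((a+b)^2 * (a+b+1))
= 32*36 / ((68)^2 * 69)
= 0.0036
SD = sqrt(0.0036) = 0.0601
Width = 4 * SD = 0.2404

0.2404


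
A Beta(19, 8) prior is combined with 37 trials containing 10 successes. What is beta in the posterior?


In conjugate updating:
beta_posterior = beta_prior + (n - k)
= 8 + (37 - 10)
= 8 + 27 = 35

35


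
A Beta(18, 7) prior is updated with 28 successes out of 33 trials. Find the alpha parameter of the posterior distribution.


In the Beta-Binomial conjugate update:
alpha_post = alpha_prior + successes
= 18 + 28
= 46

46


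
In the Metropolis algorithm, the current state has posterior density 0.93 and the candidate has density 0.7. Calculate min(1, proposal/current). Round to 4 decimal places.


Ratio = 0.7/0.93 = 0.7527
Acceptance probability = min(1, 0.7527)
= 0.7527

0.7527


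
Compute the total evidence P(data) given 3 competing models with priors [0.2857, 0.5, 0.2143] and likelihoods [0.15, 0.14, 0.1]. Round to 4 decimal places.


Marginal likelihood = sum P(model_i) * P(data|model_i)
Model 1: 0.2857 * 0.15 = 0.0429
Model 2: 0.5 * 0.14 = 0.07
Model 3: 0.2143 * 0.1 = 0.0214
Total = 0.1343

0.1343


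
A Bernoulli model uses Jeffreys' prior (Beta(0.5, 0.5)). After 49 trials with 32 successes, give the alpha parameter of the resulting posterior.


Posterior = Beta(prior_alpha + successes, prior_beta + failures)
= Beta(0.5 + 32, 0.5 + 17)
Posterior alpha = 0.5 + k = 0.5 + 32 = 32.5

32.5


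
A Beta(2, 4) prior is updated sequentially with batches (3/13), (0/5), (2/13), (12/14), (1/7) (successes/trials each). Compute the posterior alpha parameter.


Sequential conjugate updating is equivalent to a single batch update.
Total successes across all batches = 18
alpha_posterior = alpha_prior + total_successes = 2 + 18
= 20

20


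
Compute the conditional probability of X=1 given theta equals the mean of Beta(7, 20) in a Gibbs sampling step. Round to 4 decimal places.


Mean of Beta(7, 20) = 0.2593
P(X=1 | theta=0.2593) = 0.2593

0.2593


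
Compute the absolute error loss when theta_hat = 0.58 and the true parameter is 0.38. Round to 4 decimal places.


L = |theta_hat - theta_true|
= |0.58 - 0.38| = 0.2

0.2


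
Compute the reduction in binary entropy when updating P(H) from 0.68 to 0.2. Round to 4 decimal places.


H_before = -p*log2(p) - (1-p)*log2(1-p) for p=0.68: 0.9044
H_after for p=0.2: 0.7219
Reduction = 0.9044 - 0.7219 = 0.1825

0.1825


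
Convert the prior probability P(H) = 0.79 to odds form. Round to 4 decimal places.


P(not H) = 1 - 0.79 = 0.21
Odds = 0.79 / 0.21 = 3.7619

3.7619


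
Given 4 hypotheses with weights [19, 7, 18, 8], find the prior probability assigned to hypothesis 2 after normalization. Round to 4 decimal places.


To normalize, divide each weight by the sum of all weights.
Sum = 52
Prior(H2) = 7/52 = 0.1346

0.1346


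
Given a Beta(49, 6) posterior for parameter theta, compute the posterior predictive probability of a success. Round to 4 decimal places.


For a Beta-Bernoulli model, the predictive probability is the mean:
P(success) = 49/(49+6) = 49/55 = 0.8909

0.8909


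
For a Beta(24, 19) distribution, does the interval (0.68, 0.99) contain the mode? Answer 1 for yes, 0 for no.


Mode of Beta(a,b) = (a-1)/(a+b-2)
= (24-1)/(24+19-2) = 0.561
Check: 0.68 <= 0.561 <= 0.99?
Result: 0

0


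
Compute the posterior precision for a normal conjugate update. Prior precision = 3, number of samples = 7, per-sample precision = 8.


tau_post = tau_0 + n * tau
= 3 + 7 * 8 = 59

59


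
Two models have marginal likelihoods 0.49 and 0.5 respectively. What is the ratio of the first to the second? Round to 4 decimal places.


Evidence ratio = 0.49 / 0.5
= 0.98

0.98


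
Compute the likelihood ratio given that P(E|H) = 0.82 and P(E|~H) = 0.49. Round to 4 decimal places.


LR = P(E|H) / P(E|~H)
= 0.82 / 0.49 = 1.6735

1.6735


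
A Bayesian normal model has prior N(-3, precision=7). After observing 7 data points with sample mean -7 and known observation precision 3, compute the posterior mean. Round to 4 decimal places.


Posterior mean = (prior_precision * prior_mean + n * data_precision * data_mean) / (prior_precision + n * data_precision)
Numerator = 7*-3 + 7*3*-7 = -168
Denominator = 7 + 7*3 = 28
Posterior mean = -6.0

-6.0


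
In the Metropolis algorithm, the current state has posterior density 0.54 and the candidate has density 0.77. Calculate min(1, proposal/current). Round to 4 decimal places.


Ratio = 0.77/0.54 = 1.4259
Acceptance probability = min(1, 1.4259)
= 1.0

1.0


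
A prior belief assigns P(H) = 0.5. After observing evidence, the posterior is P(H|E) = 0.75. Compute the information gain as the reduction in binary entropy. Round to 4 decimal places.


H(prior) = -0.5*log2(0.5) - 0.5*log2(0.5)
= 1.0
H(post) = -0.75*log2(0.75) - 0.25*log2(0.25)
= 0.8113
IG = 1.0 - 0.8113 = 0.1887

0.1887


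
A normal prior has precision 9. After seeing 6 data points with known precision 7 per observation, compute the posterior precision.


In the conjugate normal model, precisions add:
tau_posterior = tau_prior + n * tau_data
= 9 + 6*7 = 51

51


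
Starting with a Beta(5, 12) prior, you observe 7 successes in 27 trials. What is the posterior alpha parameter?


For a Beta-Binomial conjugate model:
Posterior alpha = prior alpha + number of successes
= 5 + 7 = 12

12


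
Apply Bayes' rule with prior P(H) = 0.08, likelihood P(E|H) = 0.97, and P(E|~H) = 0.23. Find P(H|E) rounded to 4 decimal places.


Step 1: Compute marginal P(E) = P(E|H)P(H) + P(E|~H)P(~H)
= 0.97*0.08 + 0.23*0.92 = 0.2892
Step 2: P(H|E) = P(E|H)P(H)/P(E) = 0.0776/0.2892
= 0.2683

0.2683


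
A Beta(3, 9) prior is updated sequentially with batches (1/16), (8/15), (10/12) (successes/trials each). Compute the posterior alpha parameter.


Sequential conjugate updating is equivalent to a single batch update.
Total successes across all batches = 19
alpha_posterior = alpha_prior + total_successes = 3 + 19
= 22

22


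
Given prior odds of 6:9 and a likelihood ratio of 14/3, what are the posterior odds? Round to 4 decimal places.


Posterior odds = prior odds * LR
Prior odds = 6/9 = 0.6667
LR = 14/3 = 4.6667
Posterior odds = 0.6667 * 4.6667 = 3.1111

3.1111


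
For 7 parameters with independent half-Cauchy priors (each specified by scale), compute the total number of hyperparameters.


A half-Cauchy prior has 1 hyperparameter per parameter.
Total = 7 * 1 = 7

7


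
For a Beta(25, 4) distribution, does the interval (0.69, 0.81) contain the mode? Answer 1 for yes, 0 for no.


Mode of Beta(a,b) = (a-1)/(a+b-2)
= (25-1)/(25+4-2) = 0.8889
Check: 0.69 <= 0.8889 <= 0.81?
Result: 0

0


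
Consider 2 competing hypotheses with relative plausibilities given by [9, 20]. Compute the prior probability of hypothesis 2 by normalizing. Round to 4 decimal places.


Sum of weights = 9 + 20 = 29
Normalized prior for H2 = 20 / 29
= 0.6897

0.6897


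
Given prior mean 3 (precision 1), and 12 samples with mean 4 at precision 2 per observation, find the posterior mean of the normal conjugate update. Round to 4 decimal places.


The posterior mean is a precision-weighted average of prior and data.
Post. prec. = 1 + 24 = 25
Post. mean = (3 + 96)/25 = 99/25 = 3.96

3.96


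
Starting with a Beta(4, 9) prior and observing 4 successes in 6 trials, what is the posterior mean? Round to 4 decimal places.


Posterior parameters: alpha = 4 + 4 = 8
beta = 9 + 2 = 11
Posterior mean = alpha / (alpha + beta) = 8 / 19
= 0.4211

0.4211


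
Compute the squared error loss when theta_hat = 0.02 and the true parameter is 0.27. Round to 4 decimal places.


L = (theta_hat - theta_true)^2
= (0.02 - 0.27)^2
= -0.25^2 = 0.0625

0.0625


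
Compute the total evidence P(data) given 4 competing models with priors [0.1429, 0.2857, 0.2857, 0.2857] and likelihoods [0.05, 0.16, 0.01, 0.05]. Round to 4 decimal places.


Marginal likelihood = sum P(model_i) * P(data|model_i)
Model 1: 0.1429 * 0.05 = 0.0071
Model 2: 0.2857 * 0.16 = 0.0457
Model 3: 0.2857 * 0.01 = 0.0029
Model 4: 0.2857 * 0.05 = 0.0143
Total = 0.07

0.07


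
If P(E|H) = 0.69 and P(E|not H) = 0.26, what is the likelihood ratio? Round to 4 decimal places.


Likelihood ratio = P(E|H) / P(E|not H)
= 0.69 / 0.26
= 2.6538

2.6538


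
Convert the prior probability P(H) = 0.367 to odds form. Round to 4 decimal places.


P(not H) = 1 - 0.367 = 0.633
Odds = 0.367 / 0.633 = 0.5798

0.5798


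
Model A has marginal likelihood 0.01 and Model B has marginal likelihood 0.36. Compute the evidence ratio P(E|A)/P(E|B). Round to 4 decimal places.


Evidence ratio = P(E|A) / P(E|B)
= 0.01 / 0.36
= 0.0278

0.0278


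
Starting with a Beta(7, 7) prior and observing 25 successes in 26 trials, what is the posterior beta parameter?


Posterior beta = prior beta + failures
Failures = 26 - 25 = 1
beta_post = 7 + 1 = 8

8


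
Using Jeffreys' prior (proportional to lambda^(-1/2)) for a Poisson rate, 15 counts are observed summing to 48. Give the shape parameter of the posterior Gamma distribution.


Conjugate update: Gamma(prior_shape + S, prior_rate + n).
Prior shape = 0.5, prior rate = 0.
Posterior shape = 0.5 + S = 0.5 + 48 = 48.5

48.5


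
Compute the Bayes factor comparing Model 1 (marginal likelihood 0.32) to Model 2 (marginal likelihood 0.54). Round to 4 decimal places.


BF12 = marginal likelihood of M1 / marginal likelihood of M2
= 0.32/0.54
= 0.5926

0.5926


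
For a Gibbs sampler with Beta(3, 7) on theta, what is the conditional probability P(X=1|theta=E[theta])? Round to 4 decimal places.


E[theta] = 3/(3+7) = 0.3
P(X=1|theta) = theta = 0.3

0.3


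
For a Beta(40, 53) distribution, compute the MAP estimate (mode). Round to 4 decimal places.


MAP = mode = (a-1)/(a+b-2)
= (40-1)/(40+53-2)
= 39/91 = 0.4286

0.4286


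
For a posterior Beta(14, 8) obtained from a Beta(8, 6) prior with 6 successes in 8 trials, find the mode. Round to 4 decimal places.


Mode = (alpha - 1) / (alpha + beta - 2)
= 13 / 20
= 0.65

0.65


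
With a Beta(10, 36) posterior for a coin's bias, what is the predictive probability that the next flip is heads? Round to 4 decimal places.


The predictive probability equals the posterior mean.
P(next = heads) = alpha / (alpha + beta)
= 10 / 46 = 0.2174

0.2174


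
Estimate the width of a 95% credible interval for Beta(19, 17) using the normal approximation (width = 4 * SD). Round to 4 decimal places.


For Beta(a,b): Var = ab/((a+b)^2(a+b+1))
Var = 0.0067, SD = 0.0821
Approximate 95% CI width = 4 * 0.0821 = 0.3283

0.3283


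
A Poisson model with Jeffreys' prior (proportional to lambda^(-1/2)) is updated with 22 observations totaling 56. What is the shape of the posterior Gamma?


Posterior = Gamma(0.5 + S, n)
= Gamma(0.5 + 56, 22)
Posterior shape = 0.5 + S = 0.5 + 56 = 56.5

56.5


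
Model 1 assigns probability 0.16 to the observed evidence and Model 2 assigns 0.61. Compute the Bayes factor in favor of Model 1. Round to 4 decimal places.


BF = P(data|M1) / P(data|M2)
= 0.16 / 0.61 = 0.2623

0.2623


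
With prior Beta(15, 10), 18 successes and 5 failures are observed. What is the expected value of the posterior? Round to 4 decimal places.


Posterior = Beta(33, 15)
E[theta] = alpha/(alpha+beta)
= 33/48 = 0.6875

0.6875


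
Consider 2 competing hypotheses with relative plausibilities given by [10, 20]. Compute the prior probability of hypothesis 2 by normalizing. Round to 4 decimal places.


Sum of weights = 10 + 20 = 30
Normalized prior for H2 = 20 / 30
= 0.6667

0.6667


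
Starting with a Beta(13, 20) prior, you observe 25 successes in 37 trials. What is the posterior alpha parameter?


For a Beta-Binomial conjugate model:
Posterior alpha = prior alpha + number of successes
= 13 + 25 = 38

38


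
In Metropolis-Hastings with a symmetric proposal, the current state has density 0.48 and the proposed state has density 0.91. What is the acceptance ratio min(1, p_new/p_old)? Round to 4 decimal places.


Ratio = p_new / p_old = 0.91 / 0.48 = 1.8958
Acceptance = min(1, 1.8958) = 1.0

1.0


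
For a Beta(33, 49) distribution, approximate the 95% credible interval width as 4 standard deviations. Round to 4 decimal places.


Variance of Beta(a,b) = ab / ((a+b)^2 * (a+b+1))
= 33*49 / ((82)^2 * 83)
= 0.0029
SD = sqrt(0.0029) = 0.0538
Width = 4 * SD = 0.2153

0.2153


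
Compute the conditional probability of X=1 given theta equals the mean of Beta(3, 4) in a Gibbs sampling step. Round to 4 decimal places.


Mean of Beta(3, 4) = 0.4286
P(X=1 | theta=0.4286) = 0.4286

0.4286


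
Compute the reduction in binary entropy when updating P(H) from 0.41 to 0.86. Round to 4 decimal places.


H_before = -p*log2(p) - (1-p)*log2(1-p) for p=0.41: 0.9765
H_after for p=0.86: 0.5842
Reduction = 0.9765 - 0.5842 = 0.3923

0.3923


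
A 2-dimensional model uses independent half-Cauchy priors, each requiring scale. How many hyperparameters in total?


Per parameter: 1 (scale).
Total = 2 * 1 = 2

2


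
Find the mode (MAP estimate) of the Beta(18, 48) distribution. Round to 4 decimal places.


For Beta(a,b) with a,b > 1:
Mode = (a-1)/(a+b-2) = (18-1)/(66-2)
= 17/64 = 0.2656

0.2656


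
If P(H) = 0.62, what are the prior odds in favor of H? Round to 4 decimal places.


Prior odds = P(H) / (1 - P(H))
= 0.62 / 0.38
= 1.6316

1.6316


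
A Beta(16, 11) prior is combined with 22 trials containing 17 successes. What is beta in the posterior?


In conjugate updating:
beta_posterior = beta_prior + (n - k)
= 11 + (22 - 17)
= 11 + 5 = 16

16


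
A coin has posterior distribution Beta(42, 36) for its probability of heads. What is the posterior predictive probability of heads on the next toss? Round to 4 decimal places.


Posterior predictive = E[theta] = alpha/(alpha+beta)
= 42/78
= 0.5385

0.5385


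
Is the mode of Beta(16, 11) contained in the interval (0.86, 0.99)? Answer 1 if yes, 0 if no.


Mode = (a-1)/(a+b-2) = 15/25 = 0.6
Interval: (0.86, 0.99)
Contains mode? 0

0


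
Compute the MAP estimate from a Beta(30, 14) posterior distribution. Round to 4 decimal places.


MAP = mode of Beta distribution
= (alpha - 1)/(alpha + beta - 2)
= (30-1)/(30+14-2)
= 29/42 = 0.6905

0.6905


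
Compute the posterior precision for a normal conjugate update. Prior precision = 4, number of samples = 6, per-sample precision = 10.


tau_post = tau_0 + n * tau
= 4 + 6 * 10 = 64

64


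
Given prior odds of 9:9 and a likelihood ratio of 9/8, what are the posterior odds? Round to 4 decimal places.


Posterior odds = prior odds * LR
Prior odds = 9/9 = 1.0
LR = 9/8 = 1.125
Posterior odds = 1.0 * 1.125 = 1.125

1.125


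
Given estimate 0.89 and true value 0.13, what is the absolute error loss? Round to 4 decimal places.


Absolute error = |estimate - true|
= |0.76| = 0.76

0.76


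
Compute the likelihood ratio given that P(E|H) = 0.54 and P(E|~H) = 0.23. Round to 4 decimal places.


LR = P(E|H) / P(E|~H)
= 0.54 / 0.23 = 2.3478

2.3478


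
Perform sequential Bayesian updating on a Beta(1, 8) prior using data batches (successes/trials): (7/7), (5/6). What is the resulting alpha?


Accumulate successes: 12
Posterior alpha = prior alpha + sum of successes
= 1 + 12 = 13

13


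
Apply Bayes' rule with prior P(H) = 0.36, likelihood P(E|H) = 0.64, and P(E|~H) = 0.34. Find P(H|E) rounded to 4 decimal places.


Step 1: Compute marginal P(E) = P(E|H)P(H) + P(E|~H)P(~H)
= 0.64*0.36 + 0.34*0.64 = 0.448
Step 2: P(H|E) = P(E|H)P(H)/P(E) = 0.2304/0.448
= 0.5143

0.5143


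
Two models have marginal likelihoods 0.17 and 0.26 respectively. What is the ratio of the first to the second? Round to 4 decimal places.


Evidence ratio = 0.17 / 0.26
= 0.6538

0.6538


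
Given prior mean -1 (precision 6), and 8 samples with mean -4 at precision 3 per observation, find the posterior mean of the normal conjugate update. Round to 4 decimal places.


The posterior mean is a precision-weighted average of prior and data.
Post. prec. = 6 + 24 = 30
Post. mean = (-6 + -96)/30 = -102/30 = -3.4

-3.4


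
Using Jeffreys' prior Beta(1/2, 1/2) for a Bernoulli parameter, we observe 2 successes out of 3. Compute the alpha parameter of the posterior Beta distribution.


Conjugate update: Beta(0.5 + k, 0.5 + n - k).
k = 2, n - k = 1
Posterior alpha = 0.5 + k = 0.5 + 2 = 2.5

2.5


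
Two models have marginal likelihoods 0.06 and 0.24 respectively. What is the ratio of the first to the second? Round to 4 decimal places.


Evidence ratio = 0.06 / 0.24
= 0.25

0.25


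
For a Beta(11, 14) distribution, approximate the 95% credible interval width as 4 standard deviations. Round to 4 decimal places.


Variance of Beta(a,b) = ab / ((a+b)^2 * (a+b+1))
= 11*14 / ((25)^2 * 26)
= 0.0095
SD = sqrt(0.0095) = 0.0973
Width = 4 * SD = 0.3894

0.3894


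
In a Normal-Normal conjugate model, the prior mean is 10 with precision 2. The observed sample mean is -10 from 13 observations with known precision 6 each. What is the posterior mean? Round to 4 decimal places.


Posterior precision = tau0 + n*tau = 2 + 13*6 = 80
Posterior mean = (tau0*mu0 + n*tau*xbar) / posterior_precision
= (2*10 + 13*6*-10) / 80
= -760 / 80 = -9.5

-9.5


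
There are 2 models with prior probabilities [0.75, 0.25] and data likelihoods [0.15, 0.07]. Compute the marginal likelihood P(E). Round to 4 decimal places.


P(E) = sum over models of P(M_i) * P(E|M_i)
= 0.75*0.15 + 0.25*0.07
= 0.13

0.13


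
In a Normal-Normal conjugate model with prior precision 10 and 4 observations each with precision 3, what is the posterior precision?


Posterior precision = prior precision + n * observation precision
= 10 + 4 * 3
= 10 + 12 = 22

22


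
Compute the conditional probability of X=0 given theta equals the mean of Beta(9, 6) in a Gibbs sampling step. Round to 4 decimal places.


Mean of Beta(9, 6) = 0.6
P(X=0 | theta=0.6) = 0.4

0.4


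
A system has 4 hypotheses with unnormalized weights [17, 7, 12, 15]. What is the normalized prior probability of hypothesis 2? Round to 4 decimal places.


The normalized prior is the weight divided by the total.
Total weight = 51
P(H2) = 7 / 51 = 0.1373

0.1373


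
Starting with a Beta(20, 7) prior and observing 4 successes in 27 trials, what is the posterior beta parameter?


Posterior beta = prior beta + failures
Failures = 27 - 4 = 23
beta_post = 7 + 23 = 30

30


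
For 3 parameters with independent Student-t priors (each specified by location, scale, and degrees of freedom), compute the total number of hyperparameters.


A Student-t prior has 3 hyperparameters per parameter.
Total = 3 * 3 = 9

9


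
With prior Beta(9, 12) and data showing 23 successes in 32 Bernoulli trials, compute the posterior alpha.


Conjugate update: alpha_posterior = alpha_prior + k
= 9 + 23 = 32

32


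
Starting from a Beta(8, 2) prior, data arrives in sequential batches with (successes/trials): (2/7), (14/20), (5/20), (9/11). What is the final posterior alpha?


In sequential Bayesian updating, we sum all successes.
Total successes = 30
Final alpha = 8 + 30 = 38

38


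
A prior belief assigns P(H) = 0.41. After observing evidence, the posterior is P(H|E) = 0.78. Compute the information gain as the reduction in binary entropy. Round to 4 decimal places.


H(prior) = -0.41*log2(0.41) - 0.59*log2(0.59)
= 0.9765
H(post) = -0.78*log2(0.78) - 0.22*log2(0.22)
= 0.7602
IG = 0.9765 - 0.7602 = 0.2163

0.2163


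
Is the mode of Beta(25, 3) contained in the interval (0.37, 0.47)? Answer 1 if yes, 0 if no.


Mode = (a-1)/(a+b-2) = 24/26 = 0.9231
Interval: (0.37, 0.47)
Contains mode? 0

0


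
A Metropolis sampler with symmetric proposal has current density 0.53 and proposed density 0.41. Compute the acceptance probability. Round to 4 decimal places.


For symmetric proposals, acceptance = min(1, pi(x*)/pi(x))
= min(1, 0.41/0.53)
= min(1, 0.7736) = 0.7736

0.7736


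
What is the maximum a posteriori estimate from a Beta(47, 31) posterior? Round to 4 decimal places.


The MAP estimate equals the mode of the distribution.
Mode of Beta(a,b) = (a-1)/(a+b-2)
= 46/76
= 0.6053

0.6053


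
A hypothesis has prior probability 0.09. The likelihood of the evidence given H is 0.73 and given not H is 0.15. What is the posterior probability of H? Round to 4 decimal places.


Using Bayes' theorem:
P(E) = 0.09 * 0.73 + 0.91 * 0.15
P(E) = 0.2022
P(H|E) = (0.09 * 0.73) / 0.2022 = 0.3249

0.3249


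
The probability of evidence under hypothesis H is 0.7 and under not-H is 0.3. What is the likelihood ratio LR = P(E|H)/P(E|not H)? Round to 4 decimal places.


LR = 0.7 / 0.3
= 2.3333

2.3333


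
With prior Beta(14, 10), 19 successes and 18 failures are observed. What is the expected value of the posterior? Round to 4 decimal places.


Posterior = Beta(33, 28)
E[theta] = alpha/(alpha+beta)
= 33/61 = 0.541

0.541


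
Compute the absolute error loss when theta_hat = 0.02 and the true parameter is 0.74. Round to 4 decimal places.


L = |theta_hat - theta_true|
= |0.02 - 0.74| = 0.72

0.72


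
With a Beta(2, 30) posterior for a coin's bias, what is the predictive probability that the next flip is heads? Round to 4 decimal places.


The predictive probability equals the posterior mean.
P(next = heads) = alpha / (alpha + beta)
= 2 / 32 = 0.0625

0.0625


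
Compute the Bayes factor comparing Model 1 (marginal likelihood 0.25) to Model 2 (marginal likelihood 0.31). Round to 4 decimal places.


BF12 = marginal likelihood of M1 / marginal likelihood of M2
= 0.25/0.31
= 0.8065

0.8065


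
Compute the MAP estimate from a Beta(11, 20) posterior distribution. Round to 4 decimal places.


MAP = mode of Beta distribution
= (alpha - 1)/(alpha + beta - 2)
= (11-1)/(11+20-2)
= 10/29 = 0.3448

0.3448


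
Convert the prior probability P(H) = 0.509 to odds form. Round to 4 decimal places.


P(not H) = 1 - 0.509 = 0.491
Odds = 0.509 / 0.491 = 1.0367

1.0367


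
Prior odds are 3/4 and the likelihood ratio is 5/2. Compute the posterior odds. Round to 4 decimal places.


Posterior odds = prior odds * likelihood ratio
= (3/4) * (5/2)
= 15 / 8
= 1.875

1.875


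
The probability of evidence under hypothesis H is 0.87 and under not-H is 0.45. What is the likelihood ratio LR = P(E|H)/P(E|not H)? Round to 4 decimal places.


LR = 0.87 / 0.45
= 1.9333

1.9333


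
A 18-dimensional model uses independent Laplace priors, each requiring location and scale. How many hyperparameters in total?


Per parameter: 2 (location and scale).
Total = 18 * 2 = 36

36


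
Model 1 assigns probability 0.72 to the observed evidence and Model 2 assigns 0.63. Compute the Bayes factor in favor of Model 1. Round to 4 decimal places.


BF = P(data|M1) / P(data|M2)
= 0.72 / 0.63 = 1.1429

1.1429


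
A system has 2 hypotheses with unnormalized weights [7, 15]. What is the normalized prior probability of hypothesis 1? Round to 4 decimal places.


The normalized prior is the weight divided by the total.
Total weight = 22
P(H1) = 7 / 22 = 0.3182

0.3182


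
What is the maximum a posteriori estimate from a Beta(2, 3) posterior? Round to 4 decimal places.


The MAP estimate equals the mode of the distribution.
Mode of Beta(a,b) = (a-1)/(a+b-2)
= 1/3
= 0.3333

0.3333


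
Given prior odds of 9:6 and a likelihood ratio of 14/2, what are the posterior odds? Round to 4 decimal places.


Posterior odds = prior odds * LR
Prior odds = 9/6 = 1.5
LR = 14/2 = 7.0
Posterior odds = 1.5 * 7.0 = 10.5

10.5


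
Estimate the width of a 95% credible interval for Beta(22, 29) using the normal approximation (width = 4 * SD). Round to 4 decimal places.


For Beta(a,b): Var = ab/((a+b)^2(a+b+1))
Var = 0.0047, SD = 0.0687
Approximate 95% CI width = 4 * 0.0687 = 0.2747

0.2747


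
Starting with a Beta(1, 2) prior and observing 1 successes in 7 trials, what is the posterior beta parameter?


Posterior beta = prior beta + failures
Failures = 7 - 1 = 6
beta_post = 2 + 6 = 8

8


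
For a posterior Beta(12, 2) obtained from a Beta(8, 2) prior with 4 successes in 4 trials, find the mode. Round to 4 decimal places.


Mode = (alpha - 1) / (alpha + beta - 2)
= 11 / 12
= 0.9167

0.9167


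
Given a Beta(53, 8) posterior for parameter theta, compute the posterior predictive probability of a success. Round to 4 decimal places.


For a Beta-Bernoulli model, the predictive probability is the mean:
P(success) = 53/(53+8) = 53/61 = 0.8689

0.8689


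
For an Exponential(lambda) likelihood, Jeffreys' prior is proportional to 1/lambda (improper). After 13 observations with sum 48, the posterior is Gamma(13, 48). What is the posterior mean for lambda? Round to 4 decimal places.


Posterior = Gamma(n, sum_x) = Gamma(13, 48)
Posterior mean = shape/rate = 13/48
= 0.2708

0.2708


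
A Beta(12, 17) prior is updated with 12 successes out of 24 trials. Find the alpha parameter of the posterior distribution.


In the Beta-Binomial conjugate update:
alpha_post = alpha_prior + successes
= 12 + 12
= 24

24


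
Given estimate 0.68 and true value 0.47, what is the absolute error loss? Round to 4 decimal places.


Absolute error = |estimate - true|
= |0.21| = 0.21

0.21


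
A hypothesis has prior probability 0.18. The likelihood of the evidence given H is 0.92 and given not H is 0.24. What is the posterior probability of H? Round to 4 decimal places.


Using Bayes' theorem:
P(E) = 0.18 * 0.92 + 0.82 * 0.24
P(E) = 0.3624
P(H|E) = (0.18 * 0.92) / 0.3624 = 0.457

0.457


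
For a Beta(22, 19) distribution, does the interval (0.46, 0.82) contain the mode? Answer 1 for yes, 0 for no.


Mode of Beta(a,b) = (a-1)/(a+b-2)
= (22-1)/(22+19-2) = 0.5385
Check: 0.46 <= 0.5385 <= 0.82?
Result: 1

1


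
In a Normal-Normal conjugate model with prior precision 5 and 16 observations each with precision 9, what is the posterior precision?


Posterior precision = prior precision + n * observation precision
= 5 + 16 * 9
= 5 + 144 = 149

149


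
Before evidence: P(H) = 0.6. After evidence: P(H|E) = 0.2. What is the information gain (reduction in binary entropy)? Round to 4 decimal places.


Prior entropy = 0.971
Posterior entropy = 0.7219
Information gain = 0.971 - 0.7219 = 0.249

0.249


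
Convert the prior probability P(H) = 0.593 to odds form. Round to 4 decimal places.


P(not H) = 1 - 0.593 = 0.407
Odds = 0.593 / 0.407 = 1.457

1.457


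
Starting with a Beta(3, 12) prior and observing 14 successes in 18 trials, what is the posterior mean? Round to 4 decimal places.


Posterior parameters: alpha = 3 + 14 = 17
beta = 12 + 4 = 16
Posterior mean = alpha / (alpha + beta) = 17 / 33
= 0.5152

0.5152


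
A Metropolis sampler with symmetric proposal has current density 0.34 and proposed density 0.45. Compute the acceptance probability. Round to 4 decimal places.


For symmetric proposals, acceptance = min(1, pi(x*)/pi(x))
= min(1, 0.45/0.34)
= min(1, 1.3235) = 1.0

1.0


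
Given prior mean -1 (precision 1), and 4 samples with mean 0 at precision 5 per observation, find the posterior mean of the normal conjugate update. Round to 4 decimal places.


The posterior mean is a precision-weighted average of prior and data.
Post. prec. = 1 + 20 = 21
Post. mean = (-1 + 0)/21 = -1/21 = -0.0476

-0.0476


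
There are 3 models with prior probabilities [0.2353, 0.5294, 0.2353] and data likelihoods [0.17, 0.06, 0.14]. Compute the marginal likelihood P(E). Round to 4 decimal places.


P(E) = sum over models of P(M_i) * P(E|M_i)
= 0.2353*0.17 + 0.5294*0.06 + 0.2353*0.14
= 0.1047

0.1047


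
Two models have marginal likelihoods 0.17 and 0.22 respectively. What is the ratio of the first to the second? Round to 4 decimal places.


Evidence ratio = 0.17 / 0.22
= 0.7727

0.7727


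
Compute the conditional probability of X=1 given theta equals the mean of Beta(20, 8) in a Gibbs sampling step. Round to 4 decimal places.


Mean of Beta(20, 8) = 0.7143
P(X=1 | theta=0.7143) = 0.7143

0.7143


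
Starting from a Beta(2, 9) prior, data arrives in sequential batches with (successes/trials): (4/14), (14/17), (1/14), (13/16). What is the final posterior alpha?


In sequential Bayesian updating, we sum all successes.
Total successes = 32
Final alpha = 2 + 32 = 34

34


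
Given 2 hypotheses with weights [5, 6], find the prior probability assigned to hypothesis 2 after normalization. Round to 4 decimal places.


To normalize, divide each weight by the sum of all weights.
Sum = 11
Prior(H2) = 6/11 = 0.5455

0.5455


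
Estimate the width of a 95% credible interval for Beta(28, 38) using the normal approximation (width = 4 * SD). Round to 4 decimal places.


For Beta(a,b): Var = ab/((a+b)^2(a+b+1))
Var = 0.0036, SD = 0.0604
Approximate 95% CI width = 4 * 0.0604 = 0.2415

0.2415


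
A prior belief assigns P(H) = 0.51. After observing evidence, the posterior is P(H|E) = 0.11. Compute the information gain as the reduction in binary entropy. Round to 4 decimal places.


H(prior) = -0.51*log2(0.51) - 0.49*log2(0.49)
= 0.9997
H(post) = -0.11*log2(0.11) - 0.89*log2(0.89)
= 0.4999
IG = 0.9997 - 0.4999 = 0.4998

0.4998


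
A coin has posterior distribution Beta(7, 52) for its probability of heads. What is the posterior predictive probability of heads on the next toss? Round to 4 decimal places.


Posterior predictive = E[theta] = alpha/(alpha+beta)
= 7/59
= 0.1186

0.1186


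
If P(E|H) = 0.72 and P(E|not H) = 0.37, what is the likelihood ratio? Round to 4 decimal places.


Likelihood ratio = P(E|H) / P(E|not H)
= 0.72 / 0.37
= 1.9459

1.9459


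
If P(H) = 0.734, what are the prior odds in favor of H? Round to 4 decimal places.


Prior odds = P(H) / (1 - P(H))
= 0.734 / 0.266
= 2.7594

2.7594


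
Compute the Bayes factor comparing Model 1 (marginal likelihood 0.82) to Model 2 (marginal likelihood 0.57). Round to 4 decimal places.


BF12 = marginal likelihood of M1 / marginal likelihood of M2
= 0.82/0.57
= 1.4386

1.4386


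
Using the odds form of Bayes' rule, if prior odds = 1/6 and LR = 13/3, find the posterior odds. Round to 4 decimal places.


Bayes' rule in odds form: posterior odds = prior odds * LR
= (1 * 13) / (6 * 3)
= 13/18 = 0.7222

0.7222


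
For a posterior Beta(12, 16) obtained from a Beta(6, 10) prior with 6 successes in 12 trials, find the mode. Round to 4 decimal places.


Mode = (alpha - 1) / (alpha + beta - 2)
= 11 / 26
= 0.4231

0.4231


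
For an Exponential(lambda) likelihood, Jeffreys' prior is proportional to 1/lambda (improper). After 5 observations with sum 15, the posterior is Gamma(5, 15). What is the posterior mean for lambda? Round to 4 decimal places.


Posterior = Gamma(n, sum_x) = Gamma(5, 15)
Posterior mean = shape/rate = 5/15
= 0.3333

0.3333


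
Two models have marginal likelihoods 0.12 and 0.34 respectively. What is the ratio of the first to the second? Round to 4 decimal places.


Evidence ratio = 0.12 / 0.34
= 0.3529

0.3529


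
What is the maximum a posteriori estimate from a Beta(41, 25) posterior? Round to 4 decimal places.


The MAP estimate equals the mode of the distribution.
Mode of Beta(a,b) = (a-1)/(a+b-2)
= 40/64
= 0.625

0.625


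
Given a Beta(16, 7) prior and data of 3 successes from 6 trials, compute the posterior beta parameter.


Number of failures = 6 - 3 = 3
Posterior beta = 7 + 3 = 10

10
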